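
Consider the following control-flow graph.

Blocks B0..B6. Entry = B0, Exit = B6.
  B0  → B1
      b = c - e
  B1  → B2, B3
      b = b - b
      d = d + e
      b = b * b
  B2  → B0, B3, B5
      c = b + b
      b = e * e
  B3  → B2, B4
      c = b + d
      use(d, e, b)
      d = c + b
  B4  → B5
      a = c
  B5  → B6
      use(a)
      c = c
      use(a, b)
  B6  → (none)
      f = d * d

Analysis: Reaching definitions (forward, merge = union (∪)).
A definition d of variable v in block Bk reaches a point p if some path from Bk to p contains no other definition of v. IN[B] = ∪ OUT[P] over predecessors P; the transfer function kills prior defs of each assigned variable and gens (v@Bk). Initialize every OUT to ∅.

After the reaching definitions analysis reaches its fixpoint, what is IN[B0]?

Converged values:
  B0: | IN={b@B2, c@B2, d@B1, d@B3} | OUT={b@B0, c@B2, d@B1, d@B3}
  B1: | IN={b@B0, c@B2, d@B1, d@B3} | OUT={b@B1, c@B2, d@B1}
  B2: | IN={b@B1, b@B2, c@B2, c@B3, d@B1, d@B3} | OUT={b@B2, c@B2, d@B1, d@B3}
  B3: | IN={b@B1, b@B2, c@B2, d@B1, d@B3} | OUT={b@B1, b@B2, c@B3, d@B3}
  B4: | IN={b@B1, b@B2, c@B3, d@B3} | OUT={a@B4, b@B1, b@B2, c@B3, d@B3}
  B5: | IN={a@B4, b@B1, b@B2, c@B2, c@B3, d@B1, d@B3} | OUT={a@B4, b@B1, b@B2, c@B5, d@B1, d@B3}
  B6: | IN={a@B4, b@B1, b@B2, c@B5, d@B1, d@B3} | OUT={a@B4, b@B1, b@B2, c@B5, d@B1, d@B3, f@B6}

Merge at B0 (entry node, so the boundary value {} is joined with the incoming edge(s)): IN[B0] = {} ⊔ OUT[B2] = {b@B2, c@B2, d@B1, d@B3}

Answer: {b@B2, c@B2, d@B1, d@B3}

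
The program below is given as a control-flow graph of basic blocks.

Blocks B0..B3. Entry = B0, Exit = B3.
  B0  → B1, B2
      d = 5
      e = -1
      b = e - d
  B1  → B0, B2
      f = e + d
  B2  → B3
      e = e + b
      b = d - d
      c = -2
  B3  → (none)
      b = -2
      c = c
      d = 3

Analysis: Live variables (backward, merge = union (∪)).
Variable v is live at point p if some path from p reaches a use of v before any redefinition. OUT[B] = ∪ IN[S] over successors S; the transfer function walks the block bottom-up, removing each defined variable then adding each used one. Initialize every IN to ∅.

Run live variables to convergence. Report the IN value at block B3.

Answer: {c}

Derivation:
Per-block solution:
  B0:  IN={}  OUT={b, d, e}
  B1:  IN={b, d, e}  OUT={b, d, e}
  B2:  IN={b, d, e}  OUT={c}
  B3:  IN={c}  OUT={}

B3 is the boundary node: OUT[B3] = {}
Applying B3's transfer function to that OUT value gives IN[B3] (row B3 above).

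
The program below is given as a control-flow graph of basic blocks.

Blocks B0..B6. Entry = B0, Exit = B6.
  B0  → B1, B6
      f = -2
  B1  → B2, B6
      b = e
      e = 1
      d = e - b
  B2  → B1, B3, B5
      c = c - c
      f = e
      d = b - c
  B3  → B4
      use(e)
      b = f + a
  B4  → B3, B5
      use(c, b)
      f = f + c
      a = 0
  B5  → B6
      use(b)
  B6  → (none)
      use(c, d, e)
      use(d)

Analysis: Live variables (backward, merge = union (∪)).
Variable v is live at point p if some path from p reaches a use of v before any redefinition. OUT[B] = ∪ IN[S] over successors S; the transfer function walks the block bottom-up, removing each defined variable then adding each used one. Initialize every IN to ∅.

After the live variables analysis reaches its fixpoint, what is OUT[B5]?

Per-block solution:
  B0:   IN={a, c, d, e}   OUT={a, c, d, e}
  B1:   IN={a, c, e}   OUT={a, b, c, d, e}
  B2:   IN={a, b, c, e}   OUT={a, b, c, d, e, f}
  B3:   IN={a, c, d, e, f}   OUT={b, c, d, e, f}
  B4:   IN={b, c, d, e, f}   OUT={a, b, c, d, e, f}
  B5:   IN={b, c, d, e}   OUT={c, d, e}
  B6:   IN={c, d, e}   OUT={}

Merge at B5: OUT[B5] = IN[B6] = {c, d, e}

Answer: {c, d, e}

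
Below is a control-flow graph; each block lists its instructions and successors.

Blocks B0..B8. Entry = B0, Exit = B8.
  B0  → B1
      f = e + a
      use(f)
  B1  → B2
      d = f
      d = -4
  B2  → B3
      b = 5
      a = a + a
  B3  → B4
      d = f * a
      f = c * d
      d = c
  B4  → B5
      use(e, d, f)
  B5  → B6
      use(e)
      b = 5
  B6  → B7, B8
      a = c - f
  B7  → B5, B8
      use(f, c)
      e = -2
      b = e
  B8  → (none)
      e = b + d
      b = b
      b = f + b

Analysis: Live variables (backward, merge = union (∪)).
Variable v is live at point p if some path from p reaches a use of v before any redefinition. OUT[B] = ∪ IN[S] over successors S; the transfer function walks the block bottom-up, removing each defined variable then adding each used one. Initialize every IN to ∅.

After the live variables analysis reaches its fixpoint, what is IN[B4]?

Per-block solution:
  B0:  IN={a, c, e}  OUT={a, c, e, f}
  B1:  IN={a, c, e, f}  OUT={a, c, e, f}
  B2:  IN={a, c, e, f}  OUT={a, c, e, f}
  B3:  IN={a, c, e, f}  OUT={c, d, e, f}
  B4:  IN={c, d, e, f}  OUT={c, d, e, f}
  B5:  IN={c, d, e, f}  OUT={b, c, d, f}
  B6:  IN={b, c, d, f}  OUT={b, c, d, f}
  B7:  IN={c, d, f}  OUT={b, c, d, e, f}
  B8:  IN={b, d, f}  OUT={}

Merge at B4: OUT[B4] = IN[B5] = {c, d, e, f}
Applying B4's transfer function to that OUT value gives IN[B4] (row B4 above).

Answer: {c, d, e, f}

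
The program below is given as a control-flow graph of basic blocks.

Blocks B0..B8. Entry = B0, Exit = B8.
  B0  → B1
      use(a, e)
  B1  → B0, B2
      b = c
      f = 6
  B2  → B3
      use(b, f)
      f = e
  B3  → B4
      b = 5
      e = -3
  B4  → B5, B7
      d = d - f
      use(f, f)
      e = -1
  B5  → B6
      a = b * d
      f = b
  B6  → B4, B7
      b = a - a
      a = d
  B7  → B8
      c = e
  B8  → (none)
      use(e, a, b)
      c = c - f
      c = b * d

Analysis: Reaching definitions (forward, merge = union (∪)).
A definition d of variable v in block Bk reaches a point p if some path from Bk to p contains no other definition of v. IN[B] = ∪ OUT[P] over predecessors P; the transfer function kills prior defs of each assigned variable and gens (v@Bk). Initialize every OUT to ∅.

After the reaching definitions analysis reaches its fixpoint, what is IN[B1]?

Answer: {b@B1, f@B1}

Derivation:
Fixpoint table:
  B0:  IN={b@B1, f@B1}  OUT={b@B1, f@B1}
  B1:  IN={b@B1, f@B1}  OUT={b@B1, f@B1}
  B2:  IN={b@B1, f@B1}  OUT={b@B1, f@B2}
  B3:  IN={b@B1, f@B2}  OUT={b@B3, e@B3, f@B2}
  B4:  IN={a@B6, b@B3, b@B6, d@B4, e@B3, e@B4, f@B2, f@B5}  OUT={a@B6, b@B3, b@B6, d@B4, e@B4, f@B2, f@B5}
  B5:  IN={a@B6, b@B3, b@B6, d@B4, e@B4, f@B2, f@B5}  OUT={a@B5, b@B3, b@B6, d@B4, e@B4, f@B5}
  B6:  IN={a@B5, b@B3, b@B6, d@B4, e@B4, f@B5}  OUT={a@B6, b@B6, d@B4, e@B4, f@B5}
  B7:  IN={a@B6, b@B3, b@B6, d@B4, e@B4, f@B2, f@B5}  OUT={a@B6, b@B3, b@B6, c@B7, d@B4, e@B4, f@B2, f@B5}
  B8:  IN={a@B6, b@B3, b@B6, c@B7, d@B4, e@B4, f@B2, f@B5}  OUT={a@B6, b@B3, b@B6, c@B8, d@B4, e@B4, f@B2, f@B5}

Merge at B1: IN[B1] = OUT[B0] = {b@B1, f@B1}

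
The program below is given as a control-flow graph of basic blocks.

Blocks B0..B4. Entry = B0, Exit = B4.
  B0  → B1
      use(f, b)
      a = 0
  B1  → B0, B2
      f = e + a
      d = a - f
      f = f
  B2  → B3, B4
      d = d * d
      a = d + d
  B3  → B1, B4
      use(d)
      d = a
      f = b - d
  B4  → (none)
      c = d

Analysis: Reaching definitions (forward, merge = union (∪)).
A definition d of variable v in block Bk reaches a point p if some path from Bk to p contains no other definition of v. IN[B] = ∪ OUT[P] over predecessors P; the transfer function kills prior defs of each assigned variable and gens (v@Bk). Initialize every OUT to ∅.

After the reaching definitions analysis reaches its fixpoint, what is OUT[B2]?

Answer: {a@B2, d@B2, f@B1}

Trace:
Per-block solution:
  B0:   IN={a@B0, a@B2, d@B1, f@B1}   OUT={a@B0, d@B1, f@B1}
  B1:   IN={a@B0, a@B2, d@B1, d@B3, f@B1, f@B3}   OUT={a@B0, a@B2, d@B1, f@B1}
  B2:   IN={a@B0, a@B2, d@B1, f@B1}   OUT={a@B2, d@B2, f@B1}
  B3:   IN={a@B2, d@B2, f@B1}   OUT={a@B2, d@B3, f@B3}
  B4:   IN={a@B2, d@B2, d@B3, f@B1, f@B3}   OUT={a@B2, c@B4, d@B2, d@B3, f@B1, f@B3}

Merge at B2: IN[B2] = OUT[B1] = {a@B0, a@B2, d@B1, f@B1}
Applying B2's transfer function to that IN value gives OUT[B2] (row B2 above).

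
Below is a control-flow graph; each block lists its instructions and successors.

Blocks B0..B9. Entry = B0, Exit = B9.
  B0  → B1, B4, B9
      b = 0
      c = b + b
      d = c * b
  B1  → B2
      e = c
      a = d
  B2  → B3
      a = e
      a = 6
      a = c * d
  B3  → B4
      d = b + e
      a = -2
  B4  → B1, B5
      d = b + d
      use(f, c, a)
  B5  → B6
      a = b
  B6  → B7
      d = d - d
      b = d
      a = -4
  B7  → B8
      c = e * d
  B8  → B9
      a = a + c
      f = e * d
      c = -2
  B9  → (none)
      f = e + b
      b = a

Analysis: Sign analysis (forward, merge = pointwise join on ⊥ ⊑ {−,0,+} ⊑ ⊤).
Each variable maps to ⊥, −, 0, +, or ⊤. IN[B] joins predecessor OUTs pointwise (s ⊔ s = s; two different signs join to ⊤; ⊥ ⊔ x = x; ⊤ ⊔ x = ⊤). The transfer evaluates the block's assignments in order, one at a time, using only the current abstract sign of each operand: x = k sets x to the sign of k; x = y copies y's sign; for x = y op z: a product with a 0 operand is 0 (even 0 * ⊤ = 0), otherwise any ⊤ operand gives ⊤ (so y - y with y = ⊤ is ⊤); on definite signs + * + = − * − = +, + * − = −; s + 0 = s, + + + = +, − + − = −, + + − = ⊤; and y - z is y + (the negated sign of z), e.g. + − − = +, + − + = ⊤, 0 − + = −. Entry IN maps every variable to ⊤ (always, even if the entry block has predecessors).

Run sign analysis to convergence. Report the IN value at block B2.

Fixpoint table:
  B0:   IN=(all ⊤)   OUT={b:0, c:0, d:0; rest ⊤}
  B1:   IN={b:0, c:0, d:0; rest ⊤}   OUT={a:0, b:0, c:0, d:0, e:0; rest ⊤}
  B2:   IN={a:0, b:0, c:0, d:0, e:0; rest ⊤}   OUT={a:0, b:0, c:0, d:0, e:0; rest ⊤}
  B3:   IN={a:0, b:0, c:0, d:0, e:0; rest ⊤}   OUT={a:-, b:0, c:0, d:0, e:0; rest ⊤}
  B4:   IN={b:0, c:0, d:0; rest ⊤}   OUT={b:0, c:0, d:0; rest ⊤}
  B5:   IN={b:0, c:0, d:0; rest ⊤}   OUT={a:0, b:0, c:0, d:0; rest ⊤}
  B6:   IN={a:0, b:0, c:0, d:0; rest ⊤}   OUT={a:-, b:0, c:0, d:0; rest ⊤}
  B7:   IN={a:-, b:0, c:0, d:0; rest ⊤}   OUT={a:-, b:0, c:0, d:0; rest ⊤}
  B8:   IN={a:-, b:0, c:0, d:0; rest ⊤}   OUT={a:-, b:0, c:-, d:0, f:0; rest ⊤}
  B9:   IN={b:0, d:0; rest ⊤}   OUT={d:0; rest ⊤}

Merge at B2: IN[B2] = OUT[B1] = {a: 0, b: 0, c: 0, d: 0, e: 0, f: ⊤}

Answer: {a: 0, b: 0, c: 0, d: 0, e: 0, f: ⊤}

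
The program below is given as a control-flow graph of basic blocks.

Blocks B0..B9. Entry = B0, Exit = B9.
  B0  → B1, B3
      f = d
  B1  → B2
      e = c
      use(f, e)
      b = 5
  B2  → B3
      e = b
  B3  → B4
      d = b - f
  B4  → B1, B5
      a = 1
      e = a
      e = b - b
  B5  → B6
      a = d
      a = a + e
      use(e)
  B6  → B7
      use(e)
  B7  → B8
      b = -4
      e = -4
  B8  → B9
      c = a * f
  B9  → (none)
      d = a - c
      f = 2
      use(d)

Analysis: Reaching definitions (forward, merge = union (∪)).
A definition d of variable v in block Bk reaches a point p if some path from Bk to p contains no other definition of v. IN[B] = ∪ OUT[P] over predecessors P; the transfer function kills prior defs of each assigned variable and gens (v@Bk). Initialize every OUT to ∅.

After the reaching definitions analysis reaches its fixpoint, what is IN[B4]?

Answer: {a@B4, b@B1, d@B3, e@B2, f@B0}

Working:
Per-block solution:
  B0:   IN={}   OUT={f@B0}
  B1:   IN={a@B4, b@B1, d@B3, e@B4, f@B0}   OUT={a@B4, b@B1, d@B3, e@B1, f@B0}
  B2:   IN={a@B4, b@B1, d@B3, e@B1, f@B0}   OUT={a@B4, b@B1, d@B3, e@B2, f@B0}
  B3:   IN={a@B4, b@B1, d@B3, e@B2, f@B0}   OUT={a@B4, b@B1, d@B3, e@B2, f@B0}
  B4:   IN={a@B4, b@B1, d@B3, e@B2, f@B0}   OUT={a@B4, b@B1, d@B3, e@B4, f@B0}
  B5:   IN={a@B4, b@B1, d@B3, e@B4, f@B0}   OUT={a@B5, b@B1, d@B3, e@B4, f@B0}
  B6:   IN={a@B5, b@B1, d@B3, e@B4, f@B0}   OUT={a@B5, b@B1, d@B3, e@B4, f@B0}
  B7:   IN={a@B5, b@B1, d@B3, e@B4, f@B0}   OUT={a@B5, b@B7, d@B3, e@B7, f@B0}
  B8:   IN={a@B5, b@B7, d@B3, e@B7, f@B0}   OUT={a@B5, b@B7, c@B8, d@B3, e@B7, f@B0}
  B9:   IN={a@B5, b@B7, c@B8, d@B3, e@B7, f@B0}   OUT={a@B5, b@B7, c@B8, d@B9, e@B7, f@B9}

Merge at B4: IN[B4] = OUT[B3] = {a@B4, b@B1, d@B3, e@B2, f@B0}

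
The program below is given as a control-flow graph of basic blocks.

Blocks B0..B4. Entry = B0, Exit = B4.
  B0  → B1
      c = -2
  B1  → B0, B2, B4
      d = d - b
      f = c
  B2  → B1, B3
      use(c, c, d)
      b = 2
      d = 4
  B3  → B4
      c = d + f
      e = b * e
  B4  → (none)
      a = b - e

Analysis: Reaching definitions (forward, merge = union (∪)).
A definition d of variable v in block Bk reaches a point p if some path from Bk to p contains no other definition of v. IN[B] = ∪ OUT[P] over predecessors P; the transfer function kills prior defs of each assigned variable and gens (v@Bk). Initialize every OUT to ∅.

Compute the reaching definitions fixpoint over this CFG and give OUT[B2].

Answer: {b@B2, c@B0, d@B2, f@B1}

Derivation:
Per-block solution:
  B0:   IN={b@B2, c@B0, d@B1, f@B1}   OUT={b@B2, c@B0, d@B1, f@B1}
  B1:   IN={b@B2, c@B0, d@B1, d@B2, f@B1}   OUT={b@B2, c@B0, d@B1, f@B1}
  B2:   IN={b@B2, c@B0, d@B1, f@B1}   OUT={b@B2, c@B0, d@B2, f@B1}
  B3:   IN={b@B2, c@B0, d@B2, f@B1}   OUT={b@B2, c@B3, d@B2, e@B3, f@B1}
  B4:   IN={b@B2, c@B0, c@B3, d@B1, d@B2, e@B3, f@B1}   OUT={a@B4, b@B2, c@B0, c@B3, d@B1, d@B2, e@B3, f@B1}

Merge at B2: IN[B2] = OUT[B1] = {b@B2, c@B0, d@B1, f@B1}
Applying B2's transfer function to that IN value gives OUT[B2] (row B2 above).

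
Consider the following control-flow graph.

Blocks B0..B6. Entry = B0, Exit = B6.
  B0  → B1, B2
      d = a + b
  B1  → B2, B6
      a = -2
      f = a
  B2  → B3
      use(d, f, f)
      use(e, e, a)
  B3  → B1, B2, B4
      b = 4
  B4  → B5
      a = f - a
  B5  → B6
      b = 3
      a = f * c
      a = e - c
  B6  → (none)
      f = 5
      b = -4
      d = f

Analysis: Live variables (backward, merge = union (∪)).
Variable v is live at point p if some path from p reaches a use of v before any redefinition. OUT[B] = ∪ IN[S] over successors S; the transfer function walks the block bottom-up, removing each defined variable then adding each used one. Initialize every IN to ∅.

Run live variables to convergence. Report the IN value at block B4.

Answer: {a, c, e, f}

Working:
Converged values:
  B0:   IN={a, b, c, e, f}   OUT={a, c, d, e, f}
  B1:   IN={c, d, e}   OUT={a, c, d, e, f}
  B2:   IN={a, c, d, e, f}   OUT={a, c, d, e, f}
  B3:   IN={a, c, d, e, f}   OUT={a, c, d, e, f}
  B4:   IN={a, c, e, f}   OUT={c, e, f}
  B5:   IN={c, e, f}   OUT={}
  B6:   IN={}   OUT={}

Merge at B4: OUT[B4] = IN[B5] = {c, e, f}
Applying B4's transfer function to that OUT value gives IN[B4] (row B4 above).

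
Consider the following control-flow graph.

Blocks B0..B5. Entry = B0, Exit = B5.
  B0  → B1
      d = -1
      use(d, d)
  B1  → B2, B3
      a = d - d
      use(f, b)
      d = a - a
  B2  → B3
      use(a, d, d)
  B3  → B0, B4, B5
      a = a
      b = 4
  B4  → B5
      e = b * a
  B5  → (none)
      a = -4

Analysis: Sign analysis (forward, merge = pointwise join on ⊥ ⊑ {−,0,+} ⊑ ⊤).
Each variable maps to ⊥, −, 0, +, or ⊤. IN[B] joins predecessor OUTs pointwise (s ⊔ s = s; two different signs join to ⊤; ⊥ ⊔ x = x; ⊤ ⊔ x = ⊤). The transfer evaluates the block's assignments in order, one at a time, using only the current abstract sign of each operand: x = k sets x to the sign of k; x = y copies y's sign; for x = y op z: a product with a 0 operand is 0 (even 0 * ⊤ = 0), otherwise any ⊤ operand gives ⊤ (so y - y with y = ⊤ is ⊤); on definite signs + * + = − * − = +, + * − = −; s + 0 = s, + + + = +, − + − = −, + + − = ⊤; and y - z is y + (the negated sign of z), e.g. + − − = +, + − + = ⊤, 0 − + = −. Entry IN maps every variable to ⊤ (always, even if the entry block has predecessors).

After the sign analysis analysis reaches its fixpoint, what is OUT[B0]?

Per-block solution:
  B0: | IN=(all ⊤) | OUT={d:-; rest ⊤}
  B1: | IN={d:-; rest ⊤} | OUT=(all ⊤)
  B2: | IN=(all ⊤) | OUT=(all ⊤)
  B3: | IN=(all ⊤) | OUT={b:+; rest ⊤}
  B4: | IN={b:+; rest ⊤} | OUT={b:+; rest ⊤}
  B5: | IN={b:+; rest ⊤} | OUT={a:-, b:+; rest ⊤}

Merge at B0 (entry node, so the boundary value (all ⊤) is joined with the incoming edge(s)): IN[B0] = (all ⊤) ⊔ OUT[B3] = {a: ⊤, b: ⊤, c: ⊤, d: ⊤, e: ⊤, f: ⊤}
Applying B0's transfer function to that IN value gives OUT[B0] (row B0 above).

Answer: {a: ⊤, b: ⊤, c: ⊤, d: -, e: ⊤, f: ⊤}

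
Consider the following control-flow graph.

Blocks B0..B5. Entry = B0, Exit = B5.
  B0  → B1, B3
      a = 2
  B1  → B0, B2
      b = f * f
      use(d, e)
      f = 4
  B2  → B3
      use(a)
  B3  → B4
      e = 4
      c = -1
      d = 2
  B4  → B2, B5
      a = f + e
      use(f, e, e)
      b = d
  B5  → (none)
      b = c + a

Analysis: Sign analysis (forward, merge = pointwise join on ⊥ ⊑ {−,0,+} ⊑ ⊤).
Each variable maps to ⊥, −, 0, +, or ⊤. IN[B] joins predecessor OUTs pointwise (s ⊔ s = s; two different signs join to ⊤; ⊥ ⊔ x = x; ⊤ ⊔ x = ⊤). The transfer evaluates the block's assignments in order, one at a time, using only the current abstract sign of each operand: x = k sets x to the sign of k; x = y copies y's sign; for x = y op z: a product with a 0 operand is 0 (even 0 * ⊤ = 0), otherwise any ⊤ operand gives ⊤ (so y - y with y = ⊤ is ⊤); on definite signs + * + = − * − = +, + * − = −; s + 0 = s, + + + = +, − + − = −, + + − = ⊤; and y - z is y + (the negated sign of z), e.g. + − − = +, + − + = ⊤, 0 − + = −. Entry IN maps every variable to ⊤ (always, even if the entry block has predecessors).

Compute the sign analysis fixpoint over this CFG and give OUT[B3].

Fixpoint table:
  B0: | IN=(all ⊤) | OUT={a:+; rest ⊤}
  B1: | IN={a:+; rest ⊤} | OUT={a:+, f:+; rest ⊤}
  B2: | IN=(all ⊤) | OUT=(all ⊤)
  B3: | IN=(all ⊤) | OUT={c:-, d:+, e:+; rest ⊤}
  B4: | IN={c:-, d:+, e:+; rest ⊤} | OUT={b:+, c:-, d:+, e:+; rest ⊤}
  B5: | IN={b:+, c:-, d:+, e:+; rest ⊤} | OUT={c:-, d:+, e:+; rest ⊤}

Merge at B3: IN[B3] = OUT[B0] ⊔ OUT[B2] = {a: ⊤, b: ⊤, c: ⊤, d: ⊤, e: ⊤, f: ⊤}
Applying B3's transfer function to that IN value gives OUT[B3] (row B3 above).

Answer: {a: ⊤, b: ⊤, c: -, d: +, e: +, f: ⊤}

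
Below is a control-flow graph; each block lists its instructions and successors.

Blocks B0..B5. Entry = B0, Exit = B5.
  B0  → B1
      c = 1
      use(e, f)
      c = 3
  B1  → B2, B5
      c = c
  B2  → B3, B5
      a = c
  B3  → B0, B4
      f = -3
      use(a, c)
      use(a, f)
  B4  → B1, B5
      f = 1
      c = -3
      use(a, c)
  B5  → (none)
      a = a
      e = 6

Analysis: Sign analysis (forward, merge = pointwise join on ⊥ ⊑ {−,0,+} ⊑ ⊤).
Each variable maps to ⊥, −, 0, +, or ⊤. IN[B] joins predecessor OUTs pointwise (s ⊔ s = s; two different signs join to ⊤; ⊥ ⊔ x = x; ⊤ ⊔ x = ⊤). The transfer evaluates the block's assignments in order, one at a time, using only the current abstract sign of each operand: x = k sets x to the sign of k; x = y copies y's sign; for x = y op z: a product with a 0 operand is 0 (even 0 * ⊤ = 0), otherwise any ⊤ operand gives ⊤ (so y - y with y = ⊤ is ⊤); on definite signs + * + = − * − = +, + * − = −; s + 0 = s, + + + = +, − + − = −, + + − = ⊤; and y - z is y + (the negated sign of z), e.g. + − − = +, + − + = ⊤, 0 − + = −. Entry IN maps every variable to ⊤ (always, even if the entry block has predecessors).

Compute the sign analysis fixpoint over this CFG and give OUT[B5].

Answer: {a: ⊤, b: ⊤, c: ⊤, d: ⊤, e: +, f: ⊤}

Working:
Per-block solution:
  B0:  IN=(all ⊤)  OUT={c:+; rest ⊤}
  B1:  IN=(all ⊤)  OUT=(all ⊤)
  B2:  IN=(all ⊤)  OUT=(all ⊤)
  B3:  IN=(all ⊤)  OUT={f:-; rest ⊤}
  B4:  IN={f:-; rest ⊤}  OUT={c:-, f:+; rest ⊤}
  B5:  IN=(all ⊤)  OUT={e:+; rest ⊤}

Merge at B5: IN[B5] = OUT[B1] ⊔ OUT[B2] ⊔ OUT[B4] = {a: ⊤, b: ⊤, c: ⊤, d: ⊤, e: ⊤, f: ⊤}
Applying B5's transfer function to that IN value gives OUT[B5] (row B5 above).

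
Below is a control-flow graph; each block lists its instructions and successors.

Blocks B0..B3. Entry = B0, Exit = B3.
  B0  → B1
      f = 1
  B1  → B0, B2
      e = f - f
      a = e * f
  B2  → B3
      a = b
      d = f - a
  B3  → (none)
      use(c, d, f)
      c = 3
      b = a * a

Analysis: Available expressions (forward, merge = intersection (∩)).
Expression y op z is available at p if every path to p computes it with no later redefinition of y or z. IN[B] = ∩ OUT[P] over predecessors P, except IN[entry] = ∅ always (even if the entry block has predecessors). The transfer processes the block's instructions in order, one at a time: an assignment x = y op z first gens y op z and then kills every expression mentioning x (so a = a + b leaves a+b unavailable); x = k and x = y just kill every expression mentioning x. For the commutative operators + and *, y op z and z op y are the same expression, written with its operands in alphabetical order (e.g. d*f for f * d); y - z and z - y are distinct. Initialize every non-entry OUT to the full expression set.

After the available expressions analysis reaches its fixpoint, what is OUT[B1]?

Answer: {e*f, f-f}

Working:
Converged values:
  B0:  IN={}  OUT={}
  B1:  IN={}  OUT={e*f, f-f}
  B2:  IN={e*f, f-f}  OUT={e*f, f-a, f-f}
  B3:  IN={e*f, f-a, f-f}  OUT={a*a, e*f, f-a, f-f}

Merge at B1: IN[B1] = OUT[B0] = {}
Applying B1's transfer function to that IN value gives OUT[B1] (row B1 above).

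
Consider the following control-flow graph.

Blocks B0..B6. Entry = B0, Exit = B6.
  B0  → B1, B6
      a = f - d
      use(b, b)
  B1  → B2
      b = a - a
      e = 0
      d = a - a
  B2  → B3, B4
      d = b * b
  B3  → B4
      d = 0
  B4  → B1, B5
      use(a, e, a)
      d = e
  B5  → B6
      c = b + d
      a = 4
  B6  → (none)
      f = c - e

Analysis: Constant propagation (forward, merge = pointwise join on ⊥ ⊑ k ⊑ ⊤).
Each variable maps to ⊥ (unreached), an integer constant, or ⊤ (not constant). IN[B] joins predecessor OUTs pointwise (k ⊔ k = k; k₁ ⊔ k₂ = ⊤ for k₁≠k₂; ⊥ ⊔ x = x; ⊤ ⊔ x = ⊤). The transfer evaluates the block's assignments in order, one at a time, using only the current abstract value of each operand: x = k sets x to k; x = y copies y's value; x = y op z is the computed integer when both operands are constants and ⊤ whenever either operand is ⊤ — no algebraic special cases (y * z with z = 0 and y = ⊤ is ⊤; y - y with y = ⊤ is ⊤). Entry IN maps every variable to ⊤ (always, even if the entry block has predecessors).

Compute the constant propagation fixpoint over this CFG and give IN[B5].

Answer: {a: ⊤, b: ⊤, c: ⊤, d: 0, e: 0, f: ⊤}

Derivation:
Fixpoint table:
  B0:   IN=(all ⊤)   OUT=(all ⊤)
  B1:   IN=(all ⊤)   OUT={e:0; rest ⊤}
  B2:   IN={e:0; rest ⊤}   OUT={e:0; rest ⊤}
  B3:   IN={e:0; rest ⊤}   OUT={d:0, e:0; rest ⊤}
  B4:   IN={e:0; rest ⊤}   OUT={d:0, e:0; rest ⊤}
  B5:   IN={d:0, e:0; rest ⊤}   OUT={a:4, d:0, e:0; rest ⊤}
  B6:   IN=(all ⊤)   OUT=(all ⊤)

Merge at B5: IN[B5] = OUT[B4] = {a: ⊤, b: ⊤, c: ⊤, d: 0, e: 0, f: ⊤}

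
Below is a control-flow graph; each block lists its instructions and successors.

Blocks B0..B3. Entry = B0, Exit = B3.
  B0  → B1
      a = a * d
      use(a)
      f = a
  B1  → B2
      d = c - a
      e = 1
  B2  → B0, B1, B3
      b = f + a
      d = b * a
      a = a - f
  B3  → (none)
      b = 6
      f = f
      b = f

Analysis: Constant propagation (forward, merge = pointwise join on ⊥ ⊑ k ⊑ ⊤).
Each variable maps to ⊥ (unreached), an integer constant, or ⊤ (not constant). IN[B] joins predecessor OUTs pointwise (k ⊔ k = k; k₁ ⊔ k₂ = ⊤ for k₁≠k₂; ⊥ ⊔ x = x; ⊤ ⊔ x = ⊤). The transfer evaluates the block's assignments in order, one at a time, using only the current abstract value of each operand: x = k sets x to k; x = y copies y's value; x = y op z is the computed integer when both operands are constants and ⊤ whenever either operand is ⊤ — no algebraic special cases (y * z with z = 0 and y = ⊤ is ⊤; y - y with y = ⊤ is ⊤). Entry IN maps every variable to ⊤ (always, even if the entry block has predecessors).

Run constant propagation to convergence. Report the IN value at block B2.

Per-block solution:
  B0:  IN=(all ⊤)  OUT=(all ⊤)
  B1:  IN=(all ⊤)  OUT={e:1; rest ⊤}
  B2:  IN={e:1; rest ⊤}  OUT={e:1; rest ⊤}
  B3:  IN={e:1; rest ⊤}  OUT={e:1; rest ⊤}

Merge at B2: IN[B2] = OUT[B1] = {a: ⊤, b: ⊤, c: ⊤, d: ⊤, e: 1, f: ⊤}

Answer: {a: ⊤, b: ⊤, c: ⊤, d: ⊤, e: 1, f: ⊤}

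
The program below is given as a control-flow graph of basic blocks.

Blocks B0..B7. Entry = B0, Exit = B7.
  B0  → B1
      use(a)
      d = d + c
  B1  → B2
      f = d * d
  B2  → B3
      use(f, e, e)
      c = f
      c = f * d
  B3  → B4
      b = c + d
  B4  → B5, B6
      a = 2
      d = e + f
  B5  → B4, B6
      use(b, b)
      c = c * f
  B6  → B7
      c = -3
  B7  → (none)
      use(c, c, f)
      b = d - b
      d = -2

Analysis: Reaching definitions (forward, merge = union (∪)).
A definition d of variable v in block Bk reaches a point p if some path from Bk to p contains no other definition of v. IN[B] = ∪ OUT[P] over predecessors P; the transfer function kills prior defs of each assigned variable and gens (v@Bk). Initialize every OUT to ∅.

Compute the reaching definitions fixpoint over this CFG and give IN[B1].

Answer: {d@B0}

Derivation:
Fixpoint table:
  B0: | IN={} | OUT={d@B0}
  B1: | IN={d@B0} | OUT={d@B0, f@B1}
  B2: | IN={d@B0, f@B1} | OUT={c@B2, d@B0, f@B1}
  B3: | IN={c@B2, d@B0, f@B1} | OUT={b@B3, c@B2, d@B0, f@B1}
  B4: | IN={a@B4, b@B3, c@B2, c@B5, d@B0, d@B4, f@B1} | OUT={a@B4, b@B3, c@B2, c@B5, d@B4, f@B1}
  B5: | IN={a@B4, b@B3, c@B2, c@B5, d@B4, f@B1} | OUT={a@B4, b@B3, c@B5, d@B4, f@B1}
  B6: | IN={a@B4, b@B3, c@B2, c@B5, d@B4, f@B1} | OUT={a@B4, b@B3, c@B6, d@B4, f@B1}
  B7: | IN={a@B4, b@B3, c@B6, d@B4, f@B1} | OUT={a@B4, b@B7, c@B6, d@B7, f@B1}

Merge at B1: IN[B1] = OUT[B0] = {d@B0}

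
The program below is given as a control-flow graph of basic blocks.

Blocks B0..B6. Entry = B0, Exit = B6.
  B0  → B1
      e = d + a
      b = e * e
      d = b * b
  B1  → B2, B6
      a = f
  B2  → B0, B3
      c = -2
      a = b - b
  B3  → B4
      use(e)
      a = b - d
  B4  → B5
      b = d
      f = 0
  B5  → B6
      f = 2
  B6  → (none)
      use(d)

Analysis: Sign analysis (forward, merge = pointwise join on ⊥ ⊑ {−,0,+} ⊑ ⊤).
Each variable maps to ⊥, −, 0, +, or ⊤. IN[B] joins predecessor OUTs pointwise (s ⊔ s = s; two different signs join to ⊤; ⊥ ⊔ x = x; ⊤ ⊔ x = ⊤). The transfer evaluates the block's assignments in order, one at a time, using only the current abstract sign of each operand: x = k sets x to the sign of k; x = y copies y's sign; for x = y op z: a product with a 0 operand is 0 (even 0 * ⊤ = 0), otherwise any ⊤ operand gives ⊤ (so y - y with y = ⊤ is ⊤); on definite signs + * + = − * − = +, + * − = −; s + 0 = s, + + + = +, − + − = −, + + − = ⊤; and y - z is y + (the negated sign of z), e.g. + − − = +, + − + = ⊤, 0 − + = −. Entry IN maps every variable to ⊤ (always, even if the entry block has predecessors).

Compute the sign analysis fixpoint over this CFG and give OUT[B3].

Answer: {a: ⊤, b: ⊤, c: -, d: ⊤, e: ⊤, f: ⊤}

Trace:
Per-block solution:
  B0: | IN=(all ⊤) | OUT=(all ⊤)
  B1: | IN=(all ⊤) | OUT=(all ⊤)
  B2: | IN=(all ⊤) | OUT={c:-; rest ⊤}
  B3: | IN={c:-; rest ⊤} | OUT={c:-; rest ⊤}
  B4: | IN={c:-; rest ⊤} | OUT={c:-, f:0; rest ⊤}
  B5: | IN={c:-, f:0; rest ⊤} | OUT={c:-, f:+; rest ⊤}
  B6: | IN=(all ⊤) | OUT=(all ⊤)

Merge at B3: IN[B3] = OUT[B2] = {a: ⊤, b: ⊤, c: -, d: ⊤, e: ⊤, f: ⊤}
Applying B3's transfer function to that IN value gives OUT[B3] (row B3 above).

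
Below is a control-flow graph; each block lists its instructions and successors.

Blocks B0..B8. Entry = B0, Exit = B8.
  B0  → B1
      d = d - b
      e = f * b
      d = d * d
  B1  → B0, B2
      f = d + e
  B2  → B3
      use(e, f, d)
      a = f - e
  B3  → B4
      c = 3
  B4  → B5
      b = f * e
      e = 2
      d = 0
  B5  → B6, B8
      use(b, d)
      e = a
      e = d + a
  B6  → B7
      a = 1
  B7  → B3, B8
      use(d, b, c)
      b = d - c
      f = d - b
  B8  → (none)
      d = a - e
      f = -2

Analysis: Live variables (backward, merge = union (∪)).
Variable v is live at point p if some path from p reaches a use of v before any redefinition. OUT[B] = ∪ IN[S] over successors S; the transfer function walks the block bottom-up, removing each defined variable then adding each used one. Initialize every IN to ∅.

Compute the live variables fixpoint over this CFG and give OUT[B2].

Fixpoint table:
  B0: | IN={b, d, f} | OUT={b, d, e}
  B1: | IN={b, d, e} | OUT={b, d, e, f}
  B2: | IN={d, e, f} | OUT={a, e, f}
  B3: | IN={a, e, f} | OUT={a, c, e, f}
  B4: | IN={a, c, e, f} | OUT={a, b, c, d}
  B5: | IN={a, b, c, d} | OUT={a, b, c, d, e}
  B6: | IN={b, c, d, e} | OUT={a, b, c, d, e}
  B7: | IN={a, b, c, d, e} | OUT={a, e, f}
  B8: | IN={a, e} | OUT={}

Merge at B2: OUT[B2] = IN[B3] = {a, e, f}

Answer: {a, e, f}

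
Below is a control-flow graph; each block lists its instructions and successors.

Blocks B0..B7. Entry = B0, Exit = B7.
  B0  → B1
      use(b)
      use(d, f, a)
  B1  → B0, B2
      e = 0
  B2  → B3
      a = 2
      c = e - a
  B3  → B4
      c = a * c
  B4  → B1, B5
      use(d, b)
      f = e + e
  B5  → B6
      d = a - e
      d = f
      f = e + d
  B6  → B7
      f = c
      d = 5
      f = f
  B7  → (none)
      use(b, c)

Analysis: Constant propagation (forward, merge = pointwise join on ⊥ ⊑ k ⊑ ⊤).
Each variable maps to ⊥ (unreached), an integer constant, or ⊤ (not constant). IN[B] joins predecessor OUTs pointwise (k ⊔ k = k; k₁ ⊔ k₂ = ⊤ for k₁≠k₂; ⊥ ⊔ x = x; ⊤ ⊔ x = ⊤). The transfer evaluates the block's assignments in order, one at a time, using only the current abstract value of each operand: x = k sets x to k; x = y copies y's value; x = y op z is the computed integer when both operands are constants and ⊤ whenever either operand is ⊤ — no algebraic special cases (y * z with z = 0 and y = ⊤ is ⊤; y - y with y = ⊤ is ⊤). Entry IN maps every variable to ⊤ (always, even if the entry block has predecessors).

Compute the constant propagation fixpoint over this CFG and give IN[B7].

Converged values:
  B0:  IN=(all ⊤)  OUT=(all ⊤)
  B1:  IN=(all ⊤)  OUT={e:0; rest ⊤}
  B2:  IN={e:0; rest ⊤}  OUT={a:2, c:-2, e:0; rest ⊤}
  B3:  IN={a:2, c:-2, e:0; rest ⊤}  OUT={a:2, c:-4, e:0; rest ⊤}
  B4:  IN={a:2, c:-4, e:0; rest ⊤}  OUT={a:2, c:-4, e:0, f:0; rest ⊤}
  B5:  IN={a:2, c:-4, e:0, f:0; rest ⊤}  OUT={a:2, c:-4, d:0, e:0, f:0; rest ⊤}
  B6:  IN={a:2, c:-4, d:0, e:0, f:0; rest ⊤}  OUT={a:2, c:-4, d:5, e:0, f:-4; rest ⊤}
  B7:  IN={a:2, c:-4, d:5, e:0, f:-4; rest ⊤}  OUT={a:2, c:-4, d:5, e:0, f:-4; rest ⊤}

Merge at B7: IN[B7] = OUT[B6] = {a: 2, b: ⊤, c: -4, d: 5, e: 0, f: -4}

Answer: {a: 2, b: ⊤, c: -4, d: 5, e: 0, f: -4}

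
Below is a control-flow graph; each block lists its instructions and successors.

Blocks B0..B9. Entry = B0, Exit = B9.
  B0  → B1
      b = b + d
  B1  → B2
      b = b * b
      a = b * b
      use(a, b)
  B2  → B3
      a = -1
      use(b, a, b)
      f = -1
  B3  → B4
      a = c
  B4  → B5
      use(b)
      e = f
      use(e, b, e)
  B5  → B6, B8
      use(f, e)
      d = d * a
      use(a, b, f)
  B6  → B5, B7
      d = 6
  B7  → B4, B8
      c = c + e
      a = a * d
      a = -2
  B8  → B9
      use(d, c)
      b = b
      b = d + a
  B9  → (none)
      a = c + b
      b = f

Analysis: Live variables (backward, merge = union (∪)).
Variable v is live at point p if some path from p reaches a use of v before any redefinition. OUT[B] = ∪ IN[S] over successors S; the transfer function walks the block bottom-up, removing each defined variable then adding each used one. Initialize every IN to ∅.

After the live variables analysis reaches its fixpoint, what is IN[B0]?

Fixpoint table:
  B0: | IN={b, c, d} | OUT={b, c, d}
  B1: | IN={b, c, d} | OUT={b, c, d}
  B2: | IN={b, c, d} | OUT={b, c, d, f}
  B3: | IN={b, c, d, f} | OUT={a, b, c, d, f}
  B4: | IN={a, b, c, d, f} | OUT={a, b, c, d, e, f}
  B5: | IN={a, b, c, d, e, f} | OUT={a, b, c, d, e, f}
  B6: | IN={a, b, c, e, f} | OUT={a, b, c, d, e, f}
  B7: | IN={a, b, c, d, e, f} | OUT={a, b, c, d, f}
  B8: | IN={a, b, c, d, f} | OUT={b, c, f}
  B9: | IN={b, c, f} | OUT={}

Merge at B0: OUT[B0] = IN[B1] = {b, c, d}
Applying B0's transfer function to that OUT value gives IN[B0] (row B0 above).

Answer: {b, c, d}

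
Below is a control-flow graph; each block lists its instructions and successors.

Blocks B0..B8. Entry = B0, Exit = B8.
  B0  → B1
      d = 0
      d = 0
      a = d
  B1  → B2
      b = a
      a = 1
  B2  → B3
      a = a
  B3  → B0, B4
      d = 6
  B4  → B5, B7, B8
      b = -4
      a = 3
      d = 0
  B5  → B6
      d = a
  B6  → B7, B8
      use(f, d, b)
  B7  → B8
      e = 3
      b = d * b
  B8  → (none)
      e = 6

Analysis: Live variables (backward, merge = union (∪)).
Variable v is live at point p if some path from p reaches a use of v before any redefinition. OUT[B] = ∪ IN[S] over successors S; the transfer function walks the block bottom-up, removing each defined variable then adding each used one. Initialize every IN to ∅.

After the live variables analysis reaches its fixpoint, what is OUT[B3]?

Answer: {f}

Trace:
Fixpoint table:
  B0: | IN={f} | OUT={a, f}
  B1: | IN={a, f} | OUT={a, f}
  B2: | IN={a, f} | OUT={f}
  B3: | IN={f} | OUT={f}
  B4: | IN={f} | OUT={a, b, d, f}
  B5: | IN={a, b, f} | OUT={b, d, f}
  B6: | IN={b, d, f} | OUT={b, d}
  B7: | IN={b, d} | OUT={}
  B8: | IN={} | OUT={}

Merge at B3: OUT[B3] = IN[B0] ⊔ IN[B4] = {f}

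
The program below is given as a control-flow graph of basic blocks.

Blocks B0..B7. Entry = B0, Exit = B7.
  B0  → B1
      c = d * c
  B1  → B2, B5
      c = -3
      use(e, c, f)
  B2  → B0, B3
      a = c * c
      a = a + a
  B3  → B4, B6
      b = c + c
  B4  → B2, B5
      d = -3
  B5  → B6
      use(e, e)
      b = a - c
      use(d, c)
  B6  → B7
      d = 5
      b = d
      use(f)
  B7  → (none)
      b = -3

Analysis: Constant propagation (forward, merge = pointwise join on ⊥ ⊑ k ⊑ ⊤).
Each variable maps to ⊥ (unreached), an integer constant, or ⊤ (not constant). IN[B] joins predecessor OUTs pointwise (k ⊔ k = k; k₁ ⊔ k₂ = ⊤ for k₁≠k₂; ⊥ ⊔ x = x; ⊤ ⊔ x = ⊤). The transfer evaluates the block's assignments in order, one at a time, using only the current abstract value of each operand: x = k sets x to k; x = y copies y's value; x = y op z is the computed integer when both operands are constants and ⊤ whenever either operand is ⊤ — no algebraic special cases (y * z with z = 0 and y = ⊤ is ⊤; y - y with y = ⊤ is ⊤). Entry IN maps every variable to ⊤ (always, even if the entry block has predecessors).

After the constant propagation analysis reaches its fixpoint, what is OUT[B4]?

Answer: {a: 18, b: -6, c: -3, d: -3, e: ⊤, f: ⊤}

Derivation:
Fixpoint table:
  B0: | IN=(all ⊤) | OUT=(all ⊤)
  B1: | IN=(all ⊤) | OUT={c:-3; rest ⊤}
  B2: | IN={c:-3; rest ⊤} | OUT={a:18, c:-3; rest ⊤}
  B3: | IN={a:18, c:-3; rest ⊤} | OUT={a:18, b:-6, c:-3; rest ⊤}
  B4: | IN={a:18, b:-6, c:-3; rest ⊤} | OUT={a:18, b:-6, c:-3, d:-3; rest ⊤}
  B5: | IN={c:-3; rest ⊤} | OUT={c:-3; rest ⊤}
  B6: | IN={c:-3; rest ⊤} | OUT={b:5, c:-3, d:5; rest ⊤}
  B7: | IN={b:5, c:-3, d:5; rest ⊤} | OUT={b:-3, c:-3, d:5; rest ⊤}

Merge at B4: IN[B4] = OUT[B3] = {a: 18, b: -6, c: -3, d: ⊤, e: ⊤, f: ⊤}
Applying B4's transfer function to that IN value gives OUT[B4] (row B4 above).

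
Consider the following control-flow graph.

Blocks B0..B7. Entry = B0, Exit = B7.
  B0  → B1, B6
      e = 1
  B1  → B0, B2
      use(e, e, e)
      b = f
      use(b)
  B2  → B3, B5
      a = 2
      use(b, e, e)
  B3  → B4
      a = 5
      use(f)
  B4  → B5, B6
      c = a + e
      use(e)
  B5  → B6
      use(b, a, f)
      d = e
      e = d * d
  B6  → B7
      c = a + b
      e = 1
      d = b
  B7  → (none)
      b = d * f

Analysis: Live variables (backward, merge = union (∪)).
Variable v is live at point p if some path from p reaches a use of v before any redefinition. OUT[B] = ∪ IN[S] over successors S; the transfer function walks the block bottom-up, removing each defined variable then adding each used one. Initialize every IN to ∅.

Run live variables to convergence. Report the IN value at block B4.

Answer: {a, b, e, f}

Derivation:
Per-block solution:
  B0:   IN={a, b, f}   OUT={a, b, e, f}
  B1:   IN={a, e, f}   OUT={a, b, e, f}
  B2:   IN={b, e, f}   OUT={a, b, e, f}
  B3:   IN={b, e, f}   OUT={a, b, e, f}
  B4:   IN={a, b, e, f}   OUT={a, b, e, f}
  B5:   IN={a, b, e, f}   OUT={a, b, f}
  B6:   IN={a, b, f}   OUT={d, f}
  B7:   IN={d, f}   OUT={}

Merge at B4: OUT[B4] = IN[B5] ⊔ IN[B6] = {a, b, e, f}
Applying B4's transfer function to that OUT value gives IN[B4] (row B4 above).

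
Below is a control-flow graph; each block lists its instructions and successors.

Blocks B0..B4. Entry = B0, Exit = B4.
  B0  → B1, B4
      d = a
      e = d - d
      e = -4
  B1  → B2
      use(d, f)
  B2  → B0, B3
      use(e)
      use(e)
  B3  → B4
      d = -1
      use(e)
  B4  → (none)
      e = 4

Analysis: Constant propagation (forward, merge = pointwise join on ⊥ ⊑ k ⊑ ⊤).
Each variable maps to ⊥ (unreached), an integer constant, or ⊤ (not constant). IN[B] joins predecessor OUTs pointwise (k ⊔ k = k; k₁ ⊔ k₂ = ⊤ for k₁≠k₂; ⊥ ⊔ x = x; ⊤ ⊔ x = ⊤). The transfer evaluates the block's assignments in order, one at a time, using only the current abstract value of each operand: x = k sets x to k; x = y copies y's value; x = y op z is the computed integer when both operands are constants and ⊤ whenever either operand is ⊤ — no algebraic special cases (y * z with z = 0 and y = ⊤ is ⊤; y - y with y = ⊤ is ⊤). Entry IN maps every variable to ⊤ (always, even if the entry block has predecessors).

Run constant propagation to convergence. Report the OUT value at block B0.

Answer: {a: ⊤, b: ⊤, c: ⊤, d: ⊤, e: -4, f: ⊤}

Working:
Fixpoint table:
  B0:   IN=(all ⊤)   OUT={e:-4; rest ⊤}
  B1:   IN={e:-4; rest ⊤}   OUT={e:-4; rest ⊤}
  B2:   IN={e:-4; rest ⊤}   OUT={e:-4; rest ⊤}
  B3:   IN={e:-4; rest ⊤}   OUT={d:-1, e:-4; rest ⊤}
  B4:   IN={e:-4; rest ⊤}   OUT={e:4; rest ⊤}

Merge at B0 (entry node, so the boundary value (all ⊤) is joined with the incoming edge(s)): IN[B0] = (all ⊤) ⊔ OUT[B2] = {a: ⊤, b: ⊤, c: ⊤, d: ⊤, e: ⊤, f: ⊤}
Applying B0's transfer function to that IN value gives OUT[B0] (row B0 above).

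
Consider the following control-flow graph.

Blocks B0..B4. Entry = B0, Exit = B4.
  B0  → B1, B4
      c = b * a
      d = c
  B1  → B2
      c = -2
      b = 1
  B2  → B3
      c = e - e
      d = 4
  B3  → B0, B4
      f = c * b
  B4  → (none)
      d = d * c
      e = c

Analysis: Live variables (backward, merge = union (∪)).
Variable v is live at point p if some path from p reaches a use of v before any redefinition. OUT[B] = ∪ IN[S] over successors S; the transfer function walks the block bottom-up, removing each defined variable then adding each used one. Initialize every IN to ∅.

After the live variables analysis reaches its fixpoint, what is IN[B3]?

Answer: {a, b, c, d, e}

Working:
Fixpoint table:
  B0: | IN={a, b, e} | OUT={a, c, d, e}
  B1: | IN={a, e} | OUT={a, b, e}
  B2: | IN={a, b, e} | OUT={a, b, c, d, e}
  B3: | IN={a, b, c, d, e} | OUT={a, b, c, d, e}
  B4: | IN={c, d} | OUT={}

Merge at B3: OUT[B3] = IN[B0] ⊔ IN[B4] = {a, b, c, d, e}
Applying B3's transfer function to that OUT value gives IN[B3] (row B3 above).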